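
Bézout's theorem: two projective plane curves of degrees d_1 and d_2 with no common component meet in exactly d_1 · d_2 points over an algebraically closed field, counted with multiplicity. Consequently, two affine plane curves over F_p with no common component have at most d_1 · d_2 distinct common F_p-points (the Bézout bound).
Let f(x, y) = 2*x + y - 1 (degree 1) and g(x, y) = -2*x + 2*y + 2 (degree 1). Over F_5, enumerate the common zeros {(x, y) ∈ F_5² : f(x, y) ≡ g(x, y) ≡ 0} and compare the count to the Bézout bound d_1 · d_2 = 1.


Common zeros: {(4, 3)}; count = 1; Bézout bound = 1.

deg(f) = 1, deg(g) = 1, so Bézout bound = 1.
Scan x ∈ F_5. For each x, list the y ∈ F_5 with f(x, y) ≡ 0 and those with g(x, y) ≡ 0 (mod 5); the common zeros in that column are the intersection.
  x = 0: f ≡ 0 at y ∈ {1}; g ≡ 0 at y ∈ {4}; common: ∅.
  x = 1: f ≡ 0 at y ∈ {4}; g ≡ 0 at y ∈ {0}; common: ∅.
  x = 2: f ≡ 0 at y ∈ {2}; g ≡ 0 at y ∈ {1}; common: ∅.
  x = 3: f ≡ 0 at y ∈ {0}; g ≡ 0 at y ∈ {2}; common: ∅.
  x = 4: f ≡ 0 at y ∈ {3}; g ≡ 0 at y ∈ {3}; common: {3}.
Collecting: common zeros = {(4, 3)}, so the count is 1.
Comparison with the Bézout bound: 1 ≤ 1 = deg(f)·deg(g), as expected for curves with no common component (the bound is attained).


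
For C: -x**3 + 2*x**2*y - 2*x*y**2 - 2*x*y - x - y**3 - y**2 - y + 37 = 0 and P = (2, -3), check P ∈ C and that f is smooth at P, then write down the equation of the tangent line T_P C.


Tangent line at P: -49*x + 6*y + 116 = 0.

Step 1: f(2, -3) = 0, so P lies on C.
Step 2: partial derivatives
  f_x(x, y) = -3*x**2 + 4*x*y - 2*y**2 - 2*y - 1, f_y(x, y) = 2*x**2 - 4*x*y - 2*x - 3*y**2 - 2*y - 1.
  f_x(P) = -49, f_y(P) = 6 (gradient nonzero, so P is smooth).
Step 3: tangent line at P: -49·(x − 2) + 6·(y − -3) = 0.
Expanding: -49*x + 6*y + 116 = 0.


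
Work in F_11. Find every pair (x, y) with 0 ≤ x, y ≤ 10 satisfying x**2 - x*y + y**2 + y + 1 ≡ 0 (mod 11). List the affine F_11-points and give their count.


Affine F_11-points: {(1, 3), (1, 8), (2, 3), (2, 9), (5, 2), (6, 1), (6, 4), (7, 8), (7, 9), (8, 2), (8, 5), (9, 4)}; count = 12.

For each of the 121 pairs (x, y) ∈ F_11², evaluate f(x, y) mod 11. Record the zeros.
  x = 0: [0↦1, 1↦3, 2↦7, 3↦2, 4↦10, 5↦9, 6↦10, 7↦2, 8↦7, 9↦3, 10↦1]  zeros at y ∈ ∅
  x = 1: [0↦2, 1↦3, 2↦6, 3↦0, 4↦7, 5↦5, 6↦5, 7↦7, 8↦0, 9↦6, 10↦3]  zeros at y ∈ {3, 8}
  x = 2: [0↦5, 1↦5, 2↦7, 3↦0, 4↦6, 5↦3, 6↦2, 7↦3, 8↦6, 9↦0, 10↦7]  zeros at y ∈ {3, 9}
  x = 3: [0↦10, 1↦9, 2↦10, 3↦2, 4↦7, 5↦3, 6↦1, 7↦1, 8↦3, 9↦7, 10↦2]  zeros at y ∈ ∅
  x = 4: [0↦6, 1↦4, 2↦4, 3↦6, 4↦10, 5↦5, 6↦2, 7↦1, 8↦2, 9↦5, 10↦10]  zeros at y ∈ ∅
  x = 5: [0↦4, 1↦1, 2↦0, 3↦1, 4↦4, 5↦9, 6↦5, 7↦3, 8↦3, 9↦5, 10↦9]  zeros at y ∈ {2}
  x = 6: [0↦4, 1↦0, 2↦9, 3↦9, 4↦0, 5↦4, 6↦10, 7↦7, 8↦6, 9↦7, 10↦10]  zeros at y ∈ {1, 4}
  x = 7: [0↦6, 1↦1, 2↦9, 3↦8, 4↦9, 5↦1, 6↦6, 7↦2, 8↦0, 9↦0, 10↦2]  zeros at y ∈ {8, 9}
  x = 8: [0↦10, 1↦4, 2↦0, 3↦9, 4↦9, 5↦0, 6↦4, 7↦10, 8↦7, 9↦6, 10↦7]  zeros at y ∈ {2, 5}
  x = 9: [0↦5, 1↦9, 2↦4, 3↦1, 4↦0, 5↦1, 6↦4, 7↦9, 8↦5, 9↦3, 10↦3]  zeros at y ∈ {4}
  x = 10: [0↦2, 1↦5, 2↦10, 3↦6, 4↦4, 5↦4, 6↦6, 7↦10, 8↦5, 9↦2, 10↦1]  zeros at y ∈ ∅
Collecting zeros: affine points = {(1, 3), (1, 8), (2, 3), (2, 9), (5, 2), (6, 1), (6, 4), (7, 8), (7, 9), (8, 2), (8, 5), (9, 4)}.
Total count |C(F_11)_aff| = 12.


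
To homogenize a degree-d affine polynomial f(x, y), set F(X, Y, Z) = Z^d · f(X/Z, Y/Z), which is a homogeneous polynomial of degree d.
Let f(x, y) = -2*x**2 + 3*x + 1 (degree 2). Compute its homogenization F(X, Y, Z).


F(X, Y, Z) = -2*X**2 + 3*X*Z + Z**2

deg(f) = 2.
Substitute x = X/Z, y = Y/Z into f, then multiply by Z^2.
  monomial -2·x^2·y^0 ↦ -2·X^2·Y^0·Z^0.
  monomial 3·x^1·y^0 ↦ 3·X^1·Y^0·Z^1.
  monomial 1·x^0·y^0 ↦ 1·X^0·Y^0·Z^2.
Collecting: F(X, Y, Z) = -2*X**2 + 3*X*Z + Z**2.


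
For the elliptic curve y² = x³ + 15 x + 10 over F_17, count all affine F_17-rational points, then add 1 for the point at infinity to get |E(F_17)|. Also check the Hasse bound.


Affine points = {(1, 3), (1, 14), (4, 7), (4, 10), (7, 4), (7, 13), (8, 8), (8, 9), (10, 2), (10, 15)}; affine count = 10; |E(F_17)| = 11.

Discriminant check: Δ ∝ 4a³ + 27b² = 4·15³ + 27·10² = 4·3375 + 27·100 ≡ 16 (mod 17). Nonzero ⇒ E is nonsingular.
For each x ∈ F_17, compute rhs = x³ + 15·x + 10 mod 17, then count y ∈ F_17 with y² ≡ rhs.
  x = 0: rhs = 10, matching y values: none (0 points).
  x = 1: rhs = 9, matching y values: 3, 14 (2 points).
  x = 2: rhs = 14, matching y values: none (0 points).
  x = 3: rhs = 14, matching y values: none (0 points).
  x = 4: rhs = 15, matching y values: 7, 10 (2 points).
  x = 5: rhs = 6, matching y values: none (0 points).
  x = 6: rhs = 10, matching y values: none (0 points).
  x = 7: rhs = 16, matching y values: 4, 13 (2 points).
  x = 8: rhs = 13, matching y values: 8, 9 (2 points).
  x = 9: rhs = 7, matching y values: none (0 points).
  x = 10: rhs = 4, matching y values: 2, 15 (2 points).
  x = 11: rhs = 10, matching y values: none (0 points).
  x = 12: rhs = 14, matching y values: none (0 points).
  x = 13: rhs = 5, matching y values: none (0 points).
  x = 14: rhs = 6, matching y values: none (0 points).
  x = 15: rhs = 6, matching y values: none (0 points).
  x = 16: rhs = 11, matching y values: none (0 points).
Total affine count: 10.
Full point count |E(F_17)| = 10 + 1 = 11.
Hasse bound: |11 − (17+1)| = |-7| = 7 ≤ 2√17 ≈ 8.2462 ✓.


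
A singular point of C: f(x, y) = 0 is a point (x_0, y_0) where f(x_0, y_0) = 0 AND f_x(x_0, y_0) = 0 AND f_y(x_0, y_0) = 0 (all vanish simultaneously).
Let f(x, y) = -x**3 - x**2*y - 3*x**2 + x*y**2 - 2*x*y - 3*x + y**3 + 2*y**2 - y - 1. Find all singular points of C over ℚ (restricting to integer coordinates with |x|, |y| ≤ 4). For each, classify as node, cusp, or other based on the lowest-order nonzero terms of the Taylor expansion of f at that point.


Singular points: {(-1, 0)}; classification: cusp.

Compute partial derivatives:
  f_x = -3*x**2 - 2*x*y - 6*x + y**2 - 2*y - 3.
  f_y = -x**2 + 2*x*y - 2*x + 3*y**2 + 4*y - 1.
Scan x_0 ∈ {−4, ..., 4}. For each x_0, f_y(x_0, y) is a polynomial in y; find its integer roots y ∈ {−4, ..., 4}, then test f_x and f at those candidates.
  x = -4: f_y(-4, y) = 3*y**2 - 4*y - 9; no integer root y with |y| ≤ 4.
  x = -3: f_y(-3, y) = 3*y**2 - 2*y - 4; no integer root y with |y| ≤ 4.
  x = -2: f_y(-2, y) = 3*y**2 - 1; no integer root y with |y| ≤ 4.
  x = -1: f_y(-1, y) = 3*y**2 + 2*y; vanishes at y ∈ {0}. (-1, 0): f_x = 0, f = 0 — SINGULAR.
  x = 0: f_y(0, y) = 3*y**2 + 4*y - 1; no integer root y with |y| ≤ 4.
  x = 1: f_y(1, y) = 3*y**2 + 6*y - 4; no integer root y with |y| ≤ 4.
  x = 2: f_y(2, y) = 3*y**2 + 8*y - 9; no integer root y with |y| ≤ 4.
  x = 3: f_y(3, y) = 3*y**2 + 10*y - 16; no integer root y with |y| ≤ 4.
  x = 4: f_y(4, y) = 3*y**2 + 12*y - 25; no integer root y with |y| ≤ 4.
Only singular point on the grid: (-1, 0).
Classify: substitute x = -1 + u, y = 0 + v and expand: f = -u**3 - u**2*v + u*v**2 + v**3 + v**2.
No constant or linear terms (consistent with a singular point). Quadratic part: v**2. Cubic part: -u**3 - u**2*v + u*v**2 + v**3.
The quadratic part v**2 is a perfect square, so there is a single (double) tangent line v = 0, i.e. y = 0. Restricting the cubic part to that line (v = 0) leaves -u**3 ≠ 0, so f is not divisible by v and the branch is v² ≈ u**3 to lowest order — this is a cusp.
Classification: cusp.


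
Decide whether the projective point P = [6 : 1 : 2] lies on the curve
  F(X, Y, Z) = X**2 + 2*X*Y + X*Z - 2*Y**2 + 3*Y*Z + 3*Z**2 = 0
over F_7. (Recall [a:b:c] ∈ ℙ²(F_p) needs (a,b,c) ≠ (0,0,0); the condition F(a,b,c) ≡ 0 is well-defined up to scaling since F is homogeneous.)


F(6,1,2) ≡ 6 (mod 7); P is NOT on the curve.

Evaluate F(6, 1, 2) term-by-term (mod 7).
  X**2 ↦ 1·36·1·1 = 36
  2*X*Y ↦ 2·6·1·1 = 12
  X*Z ↦ 1·6·1·2 = 12
  -2*Y**2 ↦ -2·1·1·1 = -2
  3*Y*Z ↦ 3·1·1·2 = 6
  3*Z**2 ↦ 3·1·1·4 = 12
Sum: F(6, 1, 2) = (36) + (12) + (12) + (-2) + (6) + (12) = 76.
Reducing mod 7: 76 ≡ 6 (mod 7).
Since F(a, b, c) ≡ 6 ≠ 0 (mod 7), P does NOT lie on the curve.


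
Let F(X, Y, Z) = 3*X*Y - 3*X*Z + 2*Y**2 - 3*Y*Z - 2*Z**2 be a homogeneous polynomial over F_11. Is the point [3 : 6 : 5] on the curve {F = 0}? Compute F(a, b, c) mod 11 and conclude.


F(3,6,5) ≡ 7 (mod 11); P is NOT on the curve.

Evaluate F(3, 6, 5) term-by-term (mod 11).
  3*X*Y ↦ 3·3·6·1 = 54
  -3*X*Z ↦ -3·3·1·5 = -45
  2*Y**2 ↦ 2·1·36·1 = 72
  -3*Y*Z ↦ -3·1·6·5 = -90
  -2*Z**2 ↦ -2·1·1·25 = -50
Sum: F(3, 6, 5) = (54) + (-45) + (72) + (-90) + (-50) = -59.
Reducing mod 11: -59 ≡ 7 (mod 11).
Since F(a, b, c) ≡ 7 ≠ 0 (mod 11), P does NOT lie on the curve.


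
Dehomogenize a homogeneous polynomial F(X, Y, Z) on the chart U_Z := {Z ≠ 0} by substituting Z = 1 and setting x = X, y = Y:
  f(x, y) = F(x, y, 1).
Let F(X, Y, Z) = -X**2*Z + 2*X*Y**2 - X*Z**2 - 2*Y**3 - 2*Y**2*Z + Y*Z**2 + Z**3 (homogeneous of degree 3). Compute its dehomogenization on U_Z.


f(x, y) = -x**2 + 2*x*y**2 - x - 2*y**3 - 2*y**2 + y + 1

On U_Z we set Z = 1. Each monomial c·X^i·Y^j·Z^k in F becomes c·x^i·y^j·1^k = c·x^i·y^j.
Substituting Z = 1: F(X, Y, 1) = -x**2 + 2*x*y**2 - x - 2*y**3 - 2*y**2 + y + 1.
Note: deg(f) ≤ deg(F) = 3; strict inequality happens when F is divisible by Z (lost terms).


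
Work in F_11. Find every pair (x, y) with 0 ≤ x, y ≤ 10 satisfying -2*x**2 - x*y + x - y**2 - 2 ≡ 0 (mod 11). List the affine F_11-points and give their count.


Affine F_11-points: {(0, 3), (0, 8), (1, 5), (2, 1), (2, 8), (8, 5), (8, 9), (9, 1), (10, 3), (10, 9)}; count = 10.

For each of the 121 pairs (x, y) ∈ F_11², evaluate f(x, y) mod 11. Record the zeros.
  x = 0: [0↦9, 1↦8, 2↦5, 3↦0, 4↦4, 5↦6, 6↦6, 7↦4, 8↦0, 9↦5, 10↦8]  zeros at y ∈ {3, 8}
  x = 1: [0↦8, 1↦6, 2↦2, 3↦7, 4↦10, 5↦0, 6↦10, 7↦7, 8↦2, 9↦6, 10↦8]  zeros at y ∈ {5}
  x = 2: [0↦3, 1↦0, 2↦6, 3↦10, 4↦1, 5↦1, 6↦10, 7↦6, 8↦0, 9↦3, 10↦4]  zeros at y ∈ {1, 8}
  x = 3: [0↦5, 1↦1, 2↦6, 3↦9, 4↦10, 5↦9, 6↦6, 7↦1, 8↦5, 9↦7, 10↦7]  zeros at y ∈ ∅
  x = 4: [0↦3, 1↦9, 2↦2, 3↦4, 4↦4, 5↦2, 6↦9, 7↦3, 8↦6, 9↦7, 10↦6]  zeros at y ∈ ∅
  x = 5: [0↦8, 1↦2, 2↦5, 3↦6, 4↦5, 5↦2, 6↦8, 7↦1, 8↦3, 9↦3, 10↦1]  zeros at y ∈ ∅
  x = 6: [0↦9, 1↦2, 2↦4, 3↦4, 4↦2, 5↦9, 6↦3, 7↦6, 8↦7, 9↦6, 10↦3]  zeros at y ∈ ∅
  x = 7: [0↦6, 1↦9, 2↦10, 3↦9, 4↦6, 5↦1, 6↦5, 7↦7, 8↦7, 9↦5, 10↦1]  zeros at y ∈ ∅
  x = 8: [0↦10, 1↦1, 2↦1, 3↦10, 4↦6, 5↦0, 6↦3, 7↦4, 8↦3, 9↦0, 10↦6]  zeros at y ∈ {5, 9}
  x = 9: [0↦10, 1↦0, 2↦10, 3↦7, 4↦2, 5↦6, 6↦8, 7↦8, 8↦6, 9↦2, 10↦7]  zeros at y ∈ {1}
  x = 10: [0↦6, 1↦6, 2↦4, 3↦0, 4↦5, 5↦8, 6↦9, 7↦8, 8↦5, 9↦0, 10↦4]  zeros at y ∈ {3, 9}
Collecting zeros: affine points = {(0, 3), (0, 8), (1, 5), (2, 1), (2, 8), (8, 5), (8, 9), (9, 1), (10, 3), (10, 9)}.
Total count |C(F_11)_aff| = 10.


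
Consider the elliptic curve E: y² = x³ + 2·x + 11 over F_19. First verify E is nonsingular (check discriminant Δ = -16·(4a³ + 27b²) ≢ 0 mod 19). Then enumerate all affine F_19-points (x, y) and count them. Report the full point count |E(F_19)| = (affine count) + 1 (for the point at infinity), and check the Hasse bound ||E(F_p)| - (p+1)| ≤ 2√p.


Affine points = {(0, 7), (0, 12), (2, 2), (2, 17), (3, 5), (3, 14), (4, 8), (4, 11), (6, 7), (6, 12), (7, 8), (7, 11), (8, 8), (8, 11), (9, 6), (9, 13), (10, 9), (10, 10), (13, 7), (13, 12), (14, 3), (14, 16), (16, 4), (16, 15)}; affine count = 24; |E(F_19)| = 25.

Discriminant check: Δ ∝ 4a³ + 27b² = 4·2³ + 27·11² = 4·8 + 27·121 ≡ 12 (mod 19). Nonzero ⇒ E is nonsingular.
For each x ∈ F_19, compute rhs = x³ + 2·x + 11 mod 19, then count y ∈ F_19 with y² ≡ rhs.
  x = 0: rhs = 11, matching y values: 7, 12 (2 points).
  x = 1: rhs = 14, matching y values: none (0 points).
  x = 2: rhs = 4, matching y values: 2, 17 (2 points).
  x = 3: rhs = 6, matching y values: 5, 14 (2 points).
  x = 4: rhs = 7, matching y values: 8, 11 (2 points).
  x = 5: rhs = 13, matching y values: none (0 points).
  x = 6: rhs = 11, matching y values: 7, 12 (2 points).
  x = 7: rhs = 7, matching y values: 8, 11 (2 points).
  x = 8: rhs = 7, matching y values: 8, 11 (2 points).
  x = 9: rhs = 17, matching y values: 6, 13 (2 points).
  x = 10: rhs = 5, matching y values: 9, 10 (2 points).
  x = 11: rhs = 15, matching y values: none (0 points).
  x = 12: rhs = 15, matching y values: none (0 points).
  x = 13: rhs = 11, matching y values: 7, 12 (2 points).
  x = 14: rhs = 9, matching y values: 3, 16 (2 points).
  x = 15: rhs = 15, matching y values: none (0 points).
  x = 16: rhs = 16, matching y values: 4, 15 (2 points).
  x = 17: rhs = 18, matching y values: none (0 points).
  x = 18: rhs = 8, matching y values: none (0 points).
Total affine count: 24.
Full point count |E(F_19)| = 24 + 1 = 25.
Hasse bound: |25 − (19+1)| = |5| = 5 ≤ 2√19 ≈ 8.7178 ✓.


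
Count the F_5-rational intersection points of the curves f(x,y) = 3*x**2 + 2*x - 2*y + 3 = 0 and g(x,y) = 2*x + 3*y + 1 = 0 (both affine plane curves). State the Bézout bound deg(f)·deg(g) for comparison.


Common zeros: {(1, 4), (4, 2)}; count = 2; Bézout bound = 2.

deg(f) = 2, deg(g) = 1, so Bézout bound = 2.
Scan x ∈ F_5. For each x, list the y ∈ F_5 with f(x, y) ≡ 0 and those with g(x, y) ≡ 0 (mod 5); the common zeros in that column are the intersection.
  x = 0: f ≡ 0 at y ∈ {4}; g ≡ 0 at y ∈ {3}; common: ∅.
  x = 1: f ≡ 0 at y ∈ {4}; g ≡ 0 at y ∈ {4}; common: {4}.
  x = 2: f ≡ 0 at y ∈ {2}; g ≡ 0 at y ∈ {0}; common: ∅.
  x = 3: f ≡ 0 at y ∈ {3}; g ≡ 0 at y ∈ {1}; common: ∅.
  x = 4: f ≡ 0 at y ∈ {2}; g ≡ 0 at y ∈ {2}; common: {2}.
Collecting: common zeros = {(1, 4), (4, 2)}, so the count is 2.
Comparison with the Bézout bound: 2 ≤ 2 = deg(f)·deg(g), as expected for curves with no common component (the bound is attained).


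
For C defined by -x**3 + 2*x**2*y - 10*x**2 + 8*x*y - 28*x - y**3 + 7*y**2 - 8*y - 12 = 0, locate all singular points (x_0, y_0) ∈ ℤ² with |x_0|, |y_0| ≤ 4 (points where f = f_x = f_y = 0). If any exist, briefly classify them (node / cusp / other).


Singular points: {(-2, 2)}; classification: cusp.

Compute partial derivatives:
  f_x = -3*x**2 + 4*x*y - 20*x + 8*y - 28.
  f_y = 2*x**2 + 8*x - 3*y**2 + 14*y - 8.
Scan x_0 ∈ {−4, ..., 4}. For each x_0, f_y(x_0, y) is a polynomial in y; find its integer roots y ∈ {−4, ..., 4}, then test f_x and f at those candidates.
  x = -4: f_y(-4, y) = -3*y**2 + 14*y - 8; vanishes at y ∈ {4}. (-4, 4): f_x = -28 ≠ 0.
  x = -3: f_y(-3, y) = -3*y**2 + 14*y - 14; no integer root y with |y| ≤ 4.
  x = -2: f_y(-2, y) = -3*y**2 + 14*y - 16; vanishes at y ∈ {2}. (-2, 2): f_x = 0, f = 0 — SINGULAR.
  x = -1: f_y(-1, y) = -3*y**2 + 14*y - 14; no integer root y with |y| ≤ 4.
  x = 0: f_y(0, y) = -3*y**2 + 14*y - 8; vanishes at y ∈ {4}. (0, 4): f_x = 4 ≠ 0.
  x = 1: f_y(1, y) = -3*y**2 + 14*y + 2; no integer root y with |y| ≤ 4.
  x = 2: f_y(2, y) = -3*y**2 + 14*y + 16; no integer root y with |y| ≤ 4.
  x = 3: f_y(3, y) = -3*y**2 + 14*y + 34; no integer root y with |y| ≤ 4.
  x = 4: f_y(4, y) = -3*y**2 + 14*y + 56; no integer root y with |y| ≤ 4.
Only singular point on the grid: (-2, 2).
Classify: substitute x = -2 + u, y = 2 + v and expand: f = -u**3 + 2*u**2*v - v**3 + v**2.
No constant or linear terms (consistent with a singular point). Quadratic part: v**2. Cubic part: -u**3 + 2*u**2*v - v**3.
The quadratic part v**2 is a perfect square, so there is a single (double) tangent line v = 0, i.e. y = 2. Restricting the cubic part to that line (v = 0) leaves -u**3 ≠ 0, so f is not divisible by v and the branch is v² ≈ u**3 to lowest order — this is a cusp.
Classification: cusp.


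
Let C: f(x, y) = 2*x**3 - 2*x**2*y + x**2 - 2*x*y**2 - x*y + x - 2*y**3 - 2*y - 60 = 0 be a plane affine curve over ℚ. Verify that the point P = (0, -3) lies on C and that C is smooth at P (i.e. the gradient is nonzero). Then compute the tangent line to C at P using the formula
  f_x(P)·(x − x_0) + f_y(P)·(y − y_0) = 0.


Tangent line at P: -14*x - 56*y - 168 = 0.

Step 1: f(0, -3) = 0, so P lies on C.
Step 2: partial derivatives
  f_x(x, y) = 6*x**2 - 4*x*y + 2*x - 2*y**2 - y + 1, f_y(x, y) = -2*x**2 - 4*x*y - x - 6*y**2 - 2.
  f_x(P) = -14, f_y(P) = -56 (gradient nonzero, so P is smooth).
Step 3: tangent line at P: -14·(x − 0) + -56·(y − -3) = 0.
Expanding: -14*x - 56*y - 168 = 0.


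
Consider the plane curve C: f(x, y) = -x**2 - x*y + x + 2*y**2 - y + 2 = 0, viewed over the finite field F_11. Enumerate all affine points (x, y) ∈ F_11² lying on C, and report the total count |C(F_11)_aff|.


Affine F_11-points: {(2, 0), (2, 7), (3, 6), (3, 7), (5, 1), (5, 2), (6, 1), (6, 8), (9, 8), (10, 0)}; count = 10.

For each of the 121 pairs (x, y) ∈ F_11², evaluate f(x, y) mod 11. Record the zeros.
  x = 0: [0↦2, 1↦3, 2↦8, 3↦6, 4↦8, 5↦3, 6↦2, 7↦5, 8↦1, 9↦1, 10↦5]  zeros at y ∈ ∅
  x = 1: [0↦2, 1↦2, 2↦6, 3↦3, 4↦4, 5↦9, 6↦7, 7↦9, 8↦4, 9↦3, 10↦6]  zeros at y ∈ ∅
  x = 2: [0↦0, 1↦10, 2↦2, 3↦9, 4↦9, 5↦2, 6↦10, 7↦0, 8↦5, 9↦3, 10↦5]  zeros at y ∈ {0, 7}
  x = 3: [0↦7, 1↦5, 2↦7, 3↦2, 4↦1, 5↦4, 6↦0, 7↦0, 8↦4, 9↦1, 10↦2]  zeros at y ∈ {6, 7}
  x = 4: [0↦1, 1↦9, 2↦10, 3↦4, 4↦2, 5↦4, 6↦10, 7↦9, 8↦1, 9↦8, 10↦8]  zeros at y ∈ ∅
  x = 5: [0↦4, 1↦0, 2↦0, 3↦4, 4↦1, 5↦2, 6↦7, 7↦5, 8↦7, 9↦2, 10↦1]  zeros at y ∈ {1, 2}
  x = 6: [0↦5, 1↦0, 2↦10, 3↦2, 4↦9, 5↦9, 6↦2, 7↦10, 8↦0, 9↦5, 10↦3]  zeros at y ∈ {1, 8}
  x = 7: [0↦4, 1↦9, 2↦7, 3↦9, 4↦4, 5↦3, 6↦6, 7↦2, 8↦2, 9↦6, 10↦3]  zeros at y ∈ ∅
  x = 8: [0↦1, 1↦5, 2↦2, 3↦3, 4↦8, 5↦6, 6↦8, 7↦3, 8↦2, 9↦5, 10↦1]  zeros at y ∈ ∅
  x = 9: [0↦7, 1↦10, 2↦6, 3↦6, 4↦10, 5↦7, 6↦8, 7↦2, 8↦0, 9↦2, 10↦8]  zeros at y ∈ {8}
  x = 10: [0↦0, 1↦2, 2↦8, 3↦7, 4↦10, 5↦6, 6↦6, 7↦10, 8↦7, 9↦8, 10↦2]  zeros at y ∈ {0}
Collecting zeros: affine points = {(2, 0), (2, 7), (3, 6), (3, 7), (5, 1), (5, 2), (6, 1), (6, 8), (9, 8), (10, 0)}.
Total count |C(F_11)_aff| = 10.


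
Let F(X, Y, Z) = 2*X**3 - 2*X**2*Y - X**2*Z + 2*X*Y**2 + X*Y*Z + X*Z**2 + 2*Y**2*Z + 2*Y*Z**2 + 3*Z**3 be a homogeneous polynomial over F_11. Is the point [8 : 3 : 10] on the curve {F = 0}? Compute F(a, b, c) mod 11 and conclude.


F(8,3,10) ≡ 3 (mod 11); P is NOT on the curve.

Evaluate F(8, 3, 10) term-by-term (mod 11).
  2*X**3 ↦ 2·512·1·1 = 1024
  -2*X**2*Y ↦ -2·64·3·1 = -384
  -X**2*Z ↦ -1·64·1·10 = -640
  2*X*Y**2 ↦ 2·8·9·1 = 144
  X*Y*Z ↦ 1·8·3·10 = 240
  X*Z**2 ↦ 1·8·1·100 = 800
  2*Y**2*Z ↦ 2·1·9·10 = 180
  2*Y*Z**2 ↦ 2·1·3·100 = 600
  3*Z**3 ↦ 3·1·1·1000 = 3000
Sum: F(8, 3, 10) = (1024) + (-384) + (-640) + (144) + (240) + (800) + (180) + (600) + (3000) = 4964.
Reducing mod 11: 4964 ≡ 3 (mod 11).
Since F(a, b, c) ≡ 3 ≠ 0 (mod 11), P does NOT lie on the curve.


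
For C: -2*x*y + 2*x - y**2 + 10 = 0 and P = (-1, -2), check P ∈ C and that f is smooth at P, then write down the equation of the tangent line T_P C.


Tangent line at P: 6*x + 6*y + 18 = 0.

Step 1: f(-1, -2) = 0, so P lies on C.
Step 2: partial derivatives
  f_x(x, y) = 2 - 2*y, f_y(x, y) = -2*x - 2*y.
  f_x(P) = 6, f_y(P) = 6 (gradient nonzero, so P is smooth).
Step 3: tangent line at P: 6·(x − -1) + 6·(y − -2) = 0.
Expanding: 6*x + 6*y + 18 = 0.


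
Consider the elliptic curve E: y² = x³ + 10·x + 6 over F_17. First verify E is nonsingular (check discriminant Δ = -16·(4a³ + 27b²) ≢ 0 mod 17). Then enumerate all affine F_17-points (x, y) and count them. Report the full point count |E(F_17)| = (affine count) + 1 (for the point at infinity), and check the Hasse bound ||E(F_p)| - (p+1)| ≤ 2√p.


Affine points = {(1, 0), (2, 0), (4, 5), (4, 12), (9, 3), (9, 14), (10, 1), (10, 16), (11, 6), (11, 11), (12, 1), (12, 16), (13, 2), (13, 15), (14, 0)}; affine count = 15; |E(F_17)| = 16.

Discriminant check: Δ ∝ 4a³ + 27b² = 4·10³ + 27·6² = 4·1000 + 27·36 ≡ 8 (mod 17). Nonzero ⇒ E is nonsingular.
For each x ∈ F_17, compute rhs = x³ + 10·x + 6 mod 17, then count y ∈ F_17 with y² ≡ rhs.
  x = 0: rhs = 6, matching y values: none (0 points).
  x = 1: rhs = 0, matching y values: 0 (1 points).
  x = 2: rhs = 0, matching y values: 0 (1 points).
  x = 3: rhs = 12, matching y values: none (0 points).
  x = 4: rhs = 8, matching y values: 5, 12 (2 points).
  x = 5: rhs = 11, matching y values: none (0 points).
  x = 6: rhs = 10, matching y values: none (0 points).
  x = 7: rhs = 11, matching y values: none (0 points).
  x = 8: rhs = 3, matching y values: none (0 points).
  x = 9: rhs = 9, matching y values: 3, 14 (2 points).
  x = 10: rhs = 1, matching y values: 1, 16 (2 points).
  x = 11: rhs = 2, matching y values: 6, 11 (2 points).
  x = 12: rhs = 1, matching y values: 1, 16 (2 points).
  x = 13: rhs = 4, matching y values: 2, 15 (2 points).
  x = 14: rhs = 0, matching y values: 0 (1 points).
  x = 15: rhs = 12, matching y values: none (0 points).
  x = 16: rhs = 12, matching y values: none (0 points).
Total affine count: 15.
Full point count |E(F_17)| = 15 + 1 = 16.
Hasse bound: |16 − (17+1)| = |-2| = 2 ≤ 2√17 ≈ 8.2462 ✓.


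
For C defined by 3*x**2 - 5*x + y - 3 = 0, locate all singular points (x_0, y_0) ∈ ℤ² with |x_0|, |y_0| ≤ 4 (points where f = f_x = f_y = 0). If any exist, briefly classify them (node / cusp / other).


No singular points in the scanned grid; C is smooth there.

Compute partial derivatives:
  f_x = 6*x - 5.
  f_y = 1.
f_y = 1 is a nonzero constant, so f_y never vanishes: no point (x, y) can satisfy f = f_x = f_y = 0. In particular no (x, y) ∈ {−4, ..., 4}² is singular; the curve is smooth.


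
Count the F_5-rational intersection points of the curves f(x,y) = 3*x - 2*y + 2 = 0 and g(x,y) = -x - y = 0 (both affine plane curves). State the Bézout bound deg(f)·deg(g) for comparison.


Common zeros: ∅; count = 0; Bézout bound = 1.

deg(f) = 1, deg(g) = 1, so Bézout bound = 1.
Scan x ∈ F_5. For each x, list the y ∈ F_5 with f(x, y) ≡ 0 and those with g(x, y) ≡ 0 (mod 5); the common zeros in that column are the intersection.
  x = 0: f ≡ 0 at y ∈ {1}; g ≡ 0 at y ∈ {0}; common: ∅.
  x = 1: f ≡ 0 at y ∈ {0}; g ≡ 0 at y ∈ {4}; common: ∅.
  x = 2: f ≡ 0 at y ∈ {4}; g ≡ 0 at y ∈ {3}; common: ∅.
  x = 3: f ≡ 0 at y ∈ {3}; g ≡ 0 at y ∈ {2}; common: ∅.
  x = 4: f ≡ 0 at y ∈ {2}; g ≡ 0 at y ∈ {1}; common: ∅.
Collecting: common zeros = ∅, so the count is 0.
Comparison with the Bézout bound: 0 ≤ 1 = deg(f)·deg(g), as expected for curves with no common component (the affine F_5-count falls short of the bound because intersections may lie at infinity, over extension fields, or carry multiplicity).


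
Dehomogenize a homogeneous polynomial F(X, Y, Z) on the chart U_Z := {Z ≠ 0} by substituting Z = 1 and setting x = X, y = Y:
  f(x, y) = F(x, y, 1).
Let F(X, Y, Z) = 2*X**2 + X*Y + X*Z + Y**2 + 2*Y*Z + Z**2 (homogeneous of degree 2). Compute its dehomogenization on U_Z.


f(x, y) = 2*x**2 + x*y + x + y**2 + 2*y + 1

On U_Z we set Z = 1. Each monomial c·X^i·Y^j·Z^k in F becomes c·x^i·y^j·1^k = c·x^i·y^j.
Substituting Z = 1: F(X, Y, 1) = 2*x**2 + x*y + x + y**2 + 2*y + 1.
Note: deg(f) ≤ deg(F) = 2; strict inequality happens when F is divisible by Z (lost terms).


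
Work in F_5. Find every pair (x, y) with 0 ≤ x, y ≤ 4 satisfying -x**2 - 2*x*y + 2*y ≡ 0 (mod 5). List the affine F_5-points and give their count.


Affine F_5-points: {(0, 0), (2, 3), (3, 4), (4, 4)}; count = 4.

For each of the 25 pairs (x, y) ∈ F_5², evaluate f(x, y) mod 5. Record the zeros.
  x = 0: [0↦0, 1↦2, 2↦4, 3↦1, 4↦3]  zeros at y ∈ {0}
  x = 1: [0↦4, 1↦4, 2↦4, 3↦4, 4↦4]  zeros at y ∈ ∅
  x = 2: [0↦1, 1↦4, 2↦2, 3↦0, 4↦3]  zeros at y ∈ {3}
  x = 3: [0↦1, 1↦2, 2↦3, 3↦4, 4↦0]  zeros at y ∈ {4}
  x = 4: [0↦4, 1↦3, 2↦2, 3↦1, 4↦0]  zeros at y ∈ {4}
Collecting zeros: affine points = {(0, 0), (2, 3), (3, 4), (4, 4)}.
Total count |C(F_5)_aff| = 4.


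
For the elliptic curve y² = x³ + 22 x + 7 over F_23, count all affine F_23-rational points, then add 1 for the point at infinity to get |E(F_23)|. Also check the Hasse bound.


Affine points = {(2, 6), (2, 17), (3, 10), (3, 13), (5, 9), (5, 14), (10, 10), (10, 13), (11, 4), (11, 19), (13, 11), (13, 12), (14, 0), (15, 3), (15, 20), (16, 4), (16, 19), (17, 2), (17, 21), (18, 5), (18, 18), (19, 4), (19, 19), (20, 11), (20, 12), (21, 1), (21, 22)}; affine count = 27; |E(F_23)| = 28.

Discriminant check: Δ ∝ 4a³ + 27b² = 4·22³ + 27·7² = 4·10648 + 27·49 ≡ 8 (mod 23). Nonzero ⇒ E is nonsingular.
For each x ∈ F_23, compute rhs = x³ + 22·x + 7 mod 23, then count y ∈ F_23 with y² ≡ rhs.
  x = 0: rhs = 7, matching y values: none (0 points).
  x = 1: rhs = 7, matching y values: none (0 points).
  x = 2: rhs = 13, matching y values: 6, 17 (2 points).
  x = 3: rhs = 8, matching y values: 10, 13 (2 points).
  x = 4: rhs = 21, matching y values: none (0 points).
  x = 5: rhs = 12, matching y values: 9, 14 (2 points).
  x = 6: rhs = 10, matching y values: none (0 points).
  x = 7: rhs = 21, matching y values: none (0 points).
  x = 8: rhs = 5, matching y values: none (0 points).
  x = 9: rhs = 14, matching y values: none (0 points).
  x = 10: rhs = 8, matching y values: 10, 13 (2 points).
  x = 11: rhs = 16, matching y values: 4, 19 (2 points).
  x = 12: rhs = 21, matching y values: none (0 points).
  x = 13: rhs = 6, matching y values: 11, 12 (2 points).
  x = 14: rhs = 0, matching y values: 0 (1 points).
  x = 15: rhs = 9, matching y values: 3, 20 (2 points).
  x = 16: rhs = 16, matching y values: 4, 19 (2 points).
  x = 17: rhs = 4, matching y values: 2, 21 (2 points).
  x = 18: rhs = 2, matching y values: 5, 18 (2 points).
  x = 19: rhs = 16, matching y values: 4, 19 (2 points).
  x = 20: rhs = 6, matching y values: 11, 12 (2 points).
  x = 21: rhs = 1, matching y values: 1, 22 (2 points).
  x = 22: rhs = 7, matching y values: none (0 points).
Total affine count: 27.
Full point count |E(F_23)| = 27 + 1 = 28.
Hasse bound: |28 − (23+1)| = |4| = 4 ≤ 2√23 ≈ 9.5917 ✓.


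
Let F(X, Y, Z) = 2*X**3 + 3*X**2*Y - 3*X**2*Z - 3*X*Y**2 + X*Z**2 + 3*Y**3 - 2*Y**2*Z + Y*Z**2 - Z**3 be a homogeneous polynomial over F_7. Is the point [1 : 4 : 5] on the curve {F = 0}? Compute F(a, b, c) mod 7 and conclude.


F(1,4,5) ≡ 4 (mod 7); P is NOT on the curve.

Evaluate F(1, 4, 5) term-by-term (mod 7).
  2*X**3 ↦ 2·1·1·1 = 2
  3*X**2*Y ↦ 3·1·4·1 = 12
  -3*X**2*Z ↦ -3·1·1·5 = -15
  -3*X*Y**2 ↦ -3·1·16·1 = -48
  X*Z**2 ↦ 1·1·1·25 = 25
  3*Y**3 ↦ 3·1·64·1 = 192
  -2*Y**2*Z ↦ -2·1·16·5 = -160
  Y*Z**2 ↦ 1·1·4·25 = 100
  -Z**3 ↦ -1·1·1·125 = -125
Sum: F(1, 4, 5) = (2) + (12) + (-15) + (-48) + (25) + (192) + (-160) + (100) + (-125) = -17.
Reducing mod 7: -17 ≡ 4 (mod 7).
Since F(a, b, c) ≡ 4 ≠ 0 (mod 7), P does NOT lie on the curve.


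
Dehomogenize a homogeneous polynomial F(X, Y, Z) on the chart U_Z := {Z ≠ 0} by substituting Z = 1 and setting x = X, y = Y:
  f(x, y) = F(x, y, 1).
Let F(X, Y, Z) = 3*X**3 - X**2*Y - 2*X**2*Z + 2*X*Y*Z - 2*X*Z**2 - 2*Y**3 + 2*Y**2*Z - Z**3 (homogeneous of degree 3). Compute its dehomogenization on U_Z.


f(x, y) = 3*x**3 - x**2*y - 2*x**2 + 2*x*y - 2*x - 2*y**3 + 2*y**2 - 1

On U_Z we set Z = 1. Each monomial c·X^i·Y^j·Z^k in F becomes c·x^i·y^j·1^k = c·x^i·y^j.
Substituting Z = 1: F(X, Y, 1) = 3*x**3 - x**2*y - 2*x**2 + 2*x*y - 2*x - 2*y**3 + 2*y**2 - 1.
Note: deg(f) ≤ deg(F) = 3; strict inequality happens when F is divisible by Z (lost terms).


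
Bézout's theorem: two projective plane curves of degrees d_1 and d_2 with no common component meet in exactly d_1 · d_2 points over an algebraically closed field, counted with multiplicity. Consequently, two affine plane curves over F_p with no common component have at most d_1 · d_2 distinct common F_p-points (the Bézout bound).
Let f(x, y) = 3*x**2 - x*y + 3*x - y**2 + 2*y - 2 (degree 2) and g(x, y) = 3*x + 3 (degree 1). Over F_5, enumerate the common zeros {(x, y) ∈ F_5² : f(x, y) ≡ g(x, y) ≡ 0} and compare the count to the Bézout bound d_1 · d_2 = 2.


Common zeros: {(4, 1), (4, 2)}; count = 2; Bézout bound = 2.

deg(f) = 2, deg(g) = 1, so Bézout bound = 2.
Scan x ∈ F_5. For each x, list the y ∈ F_5 with f(x, y) ≡ 0 and those with g(x, y) ≡ 0 (mod 5); the common zeros in that column are the intersection.
  x = 0: f ≡ 0 at y ∈ {3, 4}; g ≡ 0 at y ∈ ∅; common: ∅.
  x = 1: f ≡ 0 at y ∈ ∅; g ≡ 0 at y ∈ ∅; common: ∅.
  x = 2: f ≡ 0 at y ∈ {1, 4}; g ≡ 0 at y ∈ ∅; common: ∅.
  x = 3: f ≡ 0 at y ∈ ∅; g ≡ 0 at y ∈ ∅; common: ∅.
  x = 4: f ≡ 0 at y ∈ {1, 2}; g ≡ 0 at y ∈ {0, 1, 2, 3, 4}; common: {1, 2}.
Collecting: common zeros = {(4, 1), (4, 2)}, so the count is 2.
Comparison with the Bézout bound: 2 ≤ 2 = deg(f)·deg(g), as expected for curves with no common component (the bound is attained).


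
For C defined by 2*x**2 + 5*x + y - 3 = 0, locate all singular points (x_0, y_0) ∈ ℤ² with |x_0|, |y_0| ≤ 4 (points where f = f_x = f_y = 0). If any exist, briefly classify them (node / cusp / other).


No singular points in the scanned grid; C is smooth there.

Compute partial derivatives:
  f_x = 4*x + 5.
  f_y = 1.
f_y = 1 is a nonzero constant, so f_y never vanishes: no point (x, y) can satisfy f = f_x = f_y = 0. In particular no (x, y) ∈ {−4, ..., 4}² is singular; the curve is smooth.


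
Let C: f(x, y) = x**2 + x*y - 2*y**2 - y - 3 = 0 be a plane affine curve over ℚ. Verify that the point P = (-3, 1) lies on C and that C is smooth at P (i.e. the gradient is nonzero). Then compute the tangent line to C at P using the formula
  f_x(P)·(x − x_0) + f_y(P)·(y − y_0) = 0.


Tangent line at P: -5*x - 8*y - 7 = 0.

Step 1: f(-3, 1) = 0, so P lies on C.
Step 2: partial derivatives
  f_x(x, y) = 2*x + y, f_y(x, y) = x - 4*y - 1.
  f_x(P) = -5, f_y(P) = -8 (gradient nonzero, so P is smooth).
Step 3: tangent line at P: -5·(x − -3) + -8·(y − 1) = 0.
Expanding: -5*x - 8*y - 7 = 0.


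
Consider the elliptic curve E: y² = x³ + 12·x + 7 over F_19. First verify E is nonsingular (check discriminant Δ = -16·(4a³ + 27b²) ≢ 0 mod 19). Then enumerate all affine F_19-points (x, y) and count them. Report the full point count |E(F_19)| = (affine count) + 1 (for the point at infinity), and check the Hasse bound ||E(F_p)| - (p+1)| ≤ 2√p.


Affine points = {(0, 8), (0, 11), (1, 1), (1, 18), (2, 1), (2, 18), (4, 9), (4, 10), (7, 4), (7, 15), (8, 8), (8, 11), (10, 5), (10, 14), (11, 8), (11, 11), (12, 6), (12, 13), (13, 2), (13, 17), (15, 3), (15, 16), (16, 1), (16, 18)}; affine count = 24; |E(F_19)| = 25.

Discriminant check: Δ ∝ 4a³ + 27b² = 4·12³ + 27·7² = 4·1728 + 27·49 ≡ 8 (mod 19). Nonzero ⇒ E is nonsingular.
For each x ∈ F_19, compute rhs = x³ + 12·x + 7 mod 19, then count y ∈ F_19 with y² ≡ rhs.
  x = 0: rhs = 7, matching y values: 8, 11 (2 points).
  x = 1: rhs = 1, matching y values: 1, 18 (2 points).
  x = 2: rhs = 1, matching y values: 1, 18 (2 points).
  x = 3: rhs = 13, matching y values: none (0 points).
  x = 4: rhs = 5, matching y values: 9, 10 (2 points).
  x = 5: rhs = 2, matching y values: none (0 points).
  x = 6: rhs = 10, matching y values: none (0 points).
  x = 7: rhs = 16, matching y values: 4, 15 (2 points).
  x = 8: rhs = 7, matching y values: 8, 11 (2 points).
  x = 9: rhs = 8, matching y values: none (0 points).
  x = 10: rhs = 6, matching y values: 5, 14 (2 points).
  x = 11: rhs = 7, matching y values: 8, 11 (2 points).
  x = 12: rhs = 17, matching y values: 6, 13 (2 points).
  x = 13: rhs = 4, matching y values: 2, 17 (2 points).
  x = 14: rhs = 12, matching y values: none (0 points).
  x = 15: rhs = 9, matching y values: 3, 16 (2 points).
  x = 16: rhs = 1, matching y values: 1, 18 (2 points).
  x = 17: rhs = 13, matching y values: none (0 points).
  x = 18: rhs = 13, matching y values: none (0 points).
Total affine count: 24.
Full point count |E(F_19)| = 24 + 1 = 25.
Hasse bound: |25 − (19+1)| = |5| = 5 ≤ 2√19 ≈ 8.7178 ✓.


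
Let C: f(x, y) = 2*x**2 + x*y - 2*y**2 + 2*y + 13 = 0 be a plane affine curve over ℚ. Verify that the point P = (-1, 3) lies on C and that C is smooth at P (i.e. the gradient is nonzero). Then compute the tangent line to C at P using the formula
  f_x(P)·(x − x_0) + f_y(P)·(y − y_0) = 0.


Tangent line at P: -x - 11*y + 32 = 0.

Step 1: f(-1, 3) = 0, so P lies on C.
Step 2: partial derivatives
  f_x(x, y) = 4*x + y, f_y(x, y) = x - 4*y + 2.
  f_x(P) = -1, f_y(P) = -11 (gradient nonzero, so P is smooth).
Step 3: tangent line at P: -1·(x − -1) + -11·(y − 3) = 0.
Expanding: -x - 11*y + 32 = 0.


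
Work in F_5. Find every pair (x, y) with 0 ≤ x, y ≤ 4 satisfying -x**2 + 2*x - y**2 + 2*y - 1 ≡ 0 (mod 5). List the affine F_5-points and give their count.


Affine F_5-points: {(0, 1), (1, 0), (1, 2), (2, 1)}; count = 4.

For each of the 25 pairs (x, y) ∈ F_5², evaluate f(x, y) mod 5. Record the zeros.
  x = 0: [0↦4, 1↦0, 2↦4, 3↦1, 4↦1]  zeros at y ∈ {1}
  x = 1: [0↦0, 1↦1, 2↦0, 3↦2, 4↦2]  zeros at y ∈ {0, 2}
  x = 2: [0↦4, 1↦0, 2↦4, 3↦1, 4↦1]  zeros at y ∈ {1}
  x = 3: [0↦1, 1↦2, 2↦1, 3↦3, 4↦3]  zeros at y ∈ ∅
  x = 4: [0↦1, 1↦2, 2↦1, 3↦3, 4↦3]  zeros at y ∈ ∅
Collecting zeros: affine points = {(0, 1), (1, 0), (1, 2), (2, 1)}.
Total count |C(F_5)_aff| = 4.


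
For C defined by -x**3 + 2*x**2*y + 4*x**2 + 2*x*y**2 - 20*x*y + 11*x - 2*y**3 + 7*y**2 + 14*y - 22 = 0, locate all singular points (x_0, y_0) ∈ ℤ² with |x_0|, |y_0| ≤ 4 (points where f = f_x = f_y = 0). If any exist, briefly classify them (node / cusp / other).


Singular points: {(3, 2)}; classification: node.

Compute partial derivatives:
  f_x = -3*x**2 + 4*x*y + 8*x + 2*y**2 - 20*y + 11.
  f_y = 2*x**2 + 4*x*y - 20*x - 6*y**2 + 14*y + 14.
Scan x_0 ∈ {−4, ..., 4}. For each x_0, f_y(x_0, y) is a polynomial in y; find its integer roots y ∈ {−4, ..., 4}, then test f_x and f at those candidates.
  x = -4: f_y(-4, y) = -6*y**2 - 2*y + 126; no integer root y with |y| ≤ 4.
  x = -3: f_y(-3, y) = -6*y**2 + 2*y + 92; no integer root y with |y| ≤ 4.
  x = -2: f_y(-2, y) = -6*y**2 + 6*y + 62; no integer root y with |y| ≤ 4.
  x = -1: f_y(-1, y) = -6*y**2 + 10*y + 36; no integer root y with |y| ≤ 4.
  x = 0: f_y(0, y) = -6*y**2 + 14*y + 14; no integer root y with |y| ≤ 4.
  x = 1: f_y(1, y) = -6*y**2 + 18*y - 4; no integer root y with |y| ≤ 4.
  x = 2: f_y(2, y) = -6*y**2 + 22*y - 18; no integer root y with |y| ≤ 4.
  x = 3: f_y(3, y) = -6*y**2 + 26*y - 28; vanishes at y ∈ {2}. (3, 2): f_x = 0, f = 0 — SINGULAR.
  x = 4: f_y(4, y) = -6*y**2 + 30*y - 34; no integer root y with |y| ≤ 4.
Only singular point on the grid: (3, 2).
Classify: substitute x = 3 + u, y = 2 + v and expand: f = -u**3 + 2*u**2*v - u**2 + 2*u*v**2 - 2*v**3 + v**2.
No constant or linear terms (consistent with a singular point). Quadratic part: -u**2 + v**2. Cubic part: -u**3 + 2*u**2*v + 2*u*v**2 - 2*v**3.
The quadratic part v**2 - u**2 = (v − u)(v + u) splits into two distinct linear factors, so there are two distinct tangent lines y − 2 = ±(x − 3) — this is a node (ordinary double point).
Classification: node.


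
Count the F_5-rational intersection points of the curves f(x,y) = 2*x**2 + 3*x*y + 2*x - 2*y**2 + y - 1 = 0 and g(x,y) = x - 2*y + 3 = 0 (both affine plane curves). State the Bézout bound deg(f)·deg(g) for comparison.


Common zeros: {(3, 3), (4, 1)}; count = 2; Bézout bound = 2.

deg(f) = 2, deg(g) = 1, so Bézout bound = 2.
Scan x ∈ F_5. For each x, list the y ∈ F_5 with f(x, y) ≡ 0 and those with g(x, y) ≡ 0 (mod 5); the common zeros in that column are the intersection.
  x = 0: f ≡ 0 at y ∈ ∅; g ≡ 0 at y ∈ {4}; common: ∅.
  x = 1: f ≡ 0 at y ∈ {1}; g ≡ 0 at y ∈ {2}; common: ∅.
  x = 2: f ≡ 0 at y ∈ ∅; g ≡ 0 at y ∈ {0}; common: ∅.
  x = 3: f ≡ 0 at y ∈ {2, 3}; g ≡ 0 at y ∈ {3}; common: {3}.
  x = 4: f ≡ 0 at y ∈ {1, 3}; g ≡ 0 at y ∈ {1}; common: {1}.
Collecting: common zeros = {(3, 3), (4, 1)}, so the count is 2.
Comparison with the Bézout bound: 2 ≤ 2 = deg(f)·deg(g), as expected for curves with no common component (the bound is attained).


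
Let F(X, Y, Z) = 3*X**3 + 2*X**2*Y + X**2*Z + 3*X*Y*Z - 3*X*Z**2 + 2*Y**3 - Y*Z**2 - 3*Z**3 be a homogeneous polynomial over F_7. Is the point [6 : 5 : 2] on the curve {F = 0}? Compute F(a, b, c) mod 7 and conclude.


F(6,5,2) ≡ 1 (mod 7); P is NOT on the curve.

Evaluate F(6, 5, 2) term-by-term (mod 7).
  3*X**3 ↦ 3·216·1·1 = 648
  2*X**2*Y ↦ 2·36·5·1 = 360
  X**2*Z ↦ 1·36·1·2 = 72
  3*X*Y*Z ↦ 3·6·5·2 = 180
  -3*X*Z**2 ↦ -3·6·1·4 = -72
  2*Y**3 ↦ 2·1·125·1 = 250
  -Y*Z**2 ↦ -1·1·5·4 = -20
  -3*Z**3 ↦ -3·1·1·8 = -24
Sum: F(6, 5, 2) = (648) + (360) + (72) + (180) + (-72) + (250) + (-20) + (-24) = 1394.
Reducing mod 7: 1394 ≡ 1 (mod 7).
Since F(a, b, c) ≡ 1 ≠ 0 (mod 7), P does NOT lie on the curve.


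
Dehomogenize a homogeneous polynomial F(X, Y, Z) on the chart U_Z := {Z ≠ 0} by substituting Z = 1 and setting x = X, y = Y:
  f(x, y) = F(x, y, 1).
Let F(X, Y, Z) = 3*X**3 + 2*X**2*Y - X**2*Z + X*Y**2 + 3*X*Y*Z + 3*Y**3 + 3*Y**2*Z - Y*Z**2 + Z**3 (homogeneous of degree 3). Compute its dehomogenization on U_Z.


f(x, y) = 3*x**3 + 2*x**2*y - x**2 + x*y**2 + 3*x*y + 3*y**3 + 3*y**2 - y + 1

On U_Z we set Z = 1. Each monomial c·X^i·Y^j·Z^k in F becomes c·x^i·y^j·1^k = c·x^i·y^j.
Substituting Z = 1: F(X, Y, 1) = 3*x**3 + 2*x**2*y - x**2 + x*y**2 + 3*x*y + 3*y**3 + 3*y**2 - y + 1.
Note: deg(f) ≤ deg(F) = 3; strict inequality happens when F is divisible by Z (lost terms).


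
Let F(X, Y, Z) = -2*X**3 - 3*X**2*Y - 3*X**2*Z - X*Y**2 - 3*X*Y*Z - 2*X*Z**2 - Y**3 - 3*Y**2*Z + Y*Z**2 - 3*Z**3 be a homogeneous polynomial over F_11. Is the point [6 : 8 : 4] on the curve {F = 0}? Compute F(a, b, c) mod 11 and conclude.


F(6,8,4) ≡ 0 (mod 11); P is on the curve.

Evaluate F(6, 8, 4) term-by-term (mod 11).
  -2*X**3 ↦ -2·216·1·1 = -432
  -3*X**2*Y ↦ -3·36·8·1 = -864
  -3*X**2*Z ↦ -3·36·1·4 = -432
  -X*Y**2 ↦ -1·6·64·1 = -384
  -3*X*Y*Z ↦ -3·6·8·4 = -576
  -2*X*Z**2 ↦ -2·6·1·16 = -192
  -Y**3 ↦ -1·1·512·1 = -512
  -3*Y**2*Z ↦ -3·1·64·4 = -768
  Y*Z**2 ↦ 1·1·8·16 = 128
  -3*Z**3 ↦ -3·1·1·64 = -192
Sum: F(6, 8, 4) = (-432) + (-864) + (-432) + (-384) + (-576) + (-192) + (-512) + (-768) + (128) + (-192) = -4224.
Reducing mod 11: -4224 ≡ 0 (mod 11).
Since F(a, b, c) ≡ 0 (mod 11), P lies on the curve.


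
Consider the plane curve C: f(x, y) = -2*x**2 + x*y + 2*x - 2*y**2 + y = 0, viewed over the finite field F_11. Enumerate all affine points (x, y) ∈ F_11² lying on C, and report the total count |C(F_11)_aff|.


Affine F_11-points: {(0, 0), (0, 6), (1, 0), (1, 1), (4, 2), (4, 6), (6, 1), (6, 8), (9, 2), (9, 3), (10, 3), (10, 8)}; count = 12.

For each of the 121 pairs (x, y) ∈ F_11², evaluate f(x, y) mod 11. Record the zeros.
  x = 0: [0↦0, 1↦10, 2↦5, 3↦7, 4↦5, 5↦10, 6↦0, 7↦8, 8↦1, 9↦1, 10↦8]  zeros at y ∈ {0, 6}
  x = 1: [0↦0, 1↦0, 2↦7, 3↦10, 4↦9, 5↦4, 6↦6, 7↦4, 8↦9, 9↦10, 10↦7]  zeros at y ∈ {0, 1}
  x = 2: [0↦7, 1↦8, 2↦5, 3↦9, 4↦9, 5↦5, 6↦8, 7↦7, 8↦2, 9↦4, 10↦2]  zeros at y ∈ ∅
  x = 3: [0↦10, 1↦1, 2↦10, 3↦4, 4↦5, 5↦2, 6↦6, 7↦6, 8↦2, 9↦5, 10↦4]  zeros at y ∈ ∅
  x = 4: [0↦9, 1↦1, 2↦0, 3↦6, 4↦8, 5↦6, 6↦0, 7↦1, 8↦9, 9↦2, 10↦2]  zeros at y ∈ {2, 6}
  x = 5: [0↦4, 1↦8, 2↦8, 3↦4, 4↦7, 5↦6, 6↦1, 7↦3, 8↦1, 9↦6, 10↦7]  zeros at y ∈ ∅
  x = 6: [0↦6, 1↦0, 2↦1, 3↦9, 4↦2, 5↦2, 6↦9, 7↦1, 8↦0, 9↦6, 10↦8]  zeros at y ∈ {1, 8}
  x = 7: [0↦4, 1↦10, 2↦1, 3↦10, 4↦4, 5↦5, 6↦2, 7↦6, 8↦6, 9↦2, 10↦5]  zeros at y ∈ ∅
  x = 8: [0↦9, 1↦5, 2↦8, 3↦7, 4↦2, 5↦4, 6↦2, 7↦7, 8↦8, 9↦5, 10↦9]  zeros at y ∈ ∅
  x = 9: [0↦10, 1↦7, 2↦0, 3↦0, 4↦7, 5↦10, 6↦9, 7↦4, 8↦6, 9↦4, 10↦9]  zeros at y ∈ {2, 3}
  x = 10: [0↦7, 1↦5, 2↦10, 3↦0, 4↦8, 5↦1, 6↦1, 7↦8, 8↦0, 9↦10, 10↦5]  zeros at y ∈ {3, 8}
Collecting zeros: affine points = {(0, 0), (0, 6), (1, 0), (1, 1), (4, 2), (4, 6), (6, 1), (6, 8), (9, 2), (9, 3), (10, 3), (10, 8)}.
Total count |C(F_11)_aff| = 12.
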